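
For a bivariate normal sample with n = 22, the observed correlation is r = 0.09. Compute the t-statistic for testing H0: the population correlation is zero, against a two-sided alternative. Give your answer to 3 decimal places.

0.404

1 − r² = 1 − 0.0081 = 0.9919;  √(1−r²) = 0.995942
√(n−2) = √20 = 4.472136
t = r·√(n−2)/√(1−r²) = 0.09 · 4.472136 / 0.995942 = 0.404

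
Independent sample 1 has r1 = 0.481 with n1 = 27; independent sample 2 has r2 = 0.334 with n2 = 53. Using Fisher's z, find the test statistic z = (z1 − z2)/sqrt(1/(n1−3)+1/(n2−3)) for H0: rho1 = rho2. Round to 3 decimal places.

0.713

Fisher z-transforms: z1 = atanh(0.481) = 0.524284, z2 = atanh(0.334) = 0.347324; difference d = 0.176960
Var(d) = 1/24 + 1/50 = 0.0416667 + 0.0200000 = 0.0616667
z = d/√Var(d) = 0.176960 / √0.0616667 = 0.176960 / 0.248328 = 0.713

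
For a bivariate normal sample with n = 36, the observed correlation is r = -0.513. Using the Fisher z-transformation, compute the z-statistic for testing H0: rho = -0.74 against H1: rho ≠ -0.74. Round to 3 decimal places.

z_r = atanh(-0.513) = -0.566793,  z_0 = atanh(-0.74) = -0.950479
SE = 1/√(n−3) = 1/√33 = 0.174078
z = (z_r − z_0)/SE = (-0.566793 − (-0.950479)) / 0.174078 = 0.383686 / 0.174078 = 2.204

2.204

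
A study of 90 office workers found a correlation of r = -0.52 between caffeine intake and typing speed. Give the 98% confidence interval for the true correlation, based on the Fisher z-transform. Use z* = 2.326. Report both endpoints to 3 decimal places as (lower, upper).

(-0.678, -0.316)

z_r = atanh(-0.52) = -0.576340;  SE = 1/√(n−3) = 1/√87 = 0.107211
z-limits: -0.576340 ± 2.326·0.107211 = -0.576340 ± 0.249373 = [-0.825713, -0.326967]
ρ-limits: (tanh -0.825713, tanh -0.326967) = (-0.678, -0.316)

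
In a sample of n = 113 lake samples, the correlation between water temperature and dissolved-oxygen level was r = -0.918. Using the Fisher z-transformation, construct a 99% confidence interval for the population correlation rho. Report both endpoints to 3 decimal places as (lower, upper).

z_r = atanh(-0.918) = -1.576160;  SE = 1/√(n−3) = 1/√110 = 0.095346
z-limits: -1.576160 ± 2.576·0.095346 = -1.576160 ± 0.245611 = [-1.821771, -1.330549]
ρ-limits: (tanh -1.821771, tanh -1.330549) = (-0.949, -0.869)

(-0.949, -0.869)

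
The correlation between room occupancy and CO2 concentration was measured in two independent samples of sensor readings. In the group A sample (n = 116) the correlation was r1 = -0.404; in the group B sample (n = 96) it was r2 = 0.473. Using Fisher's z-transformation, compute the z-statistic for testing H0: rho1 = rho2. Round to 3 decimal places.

Fisher z-transforms: z1 = atanh(-0.404) = -0.428420, z2 = atanh(0.473) = 0.513928; difference d = -0.942348
Var(d) = 1/113 + 1/93 = 0.0088496 + 0.0107527 = 0.0196023
z = d/√Var(d) = -0.942348 / √0.0196023 = -0.942348 / 0.140008 = -6.731

-6.731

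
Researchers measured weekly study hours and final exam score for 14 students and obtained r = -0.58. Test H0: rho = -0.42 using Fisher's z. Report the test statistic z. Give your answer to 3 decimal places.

-0.712

z_r = atanh(-0.58) = -0.662463,  z_0 = atanh(-0.42) = -0.447692
SE = 1/√(n−3) = 1/√11 = 0.301511
z = (z_r − z_0)/SE = (-0.662463 − (-0.447692)) / 0.301511 = -0.214771 / 0.301511 = -0.712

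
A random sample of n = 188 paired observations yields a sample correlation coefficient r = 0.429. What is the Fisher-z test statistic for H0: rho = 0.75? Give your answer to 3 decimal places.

-6.995

z_r = atanh(0.429) = 0.458670,  z_0 = atanh(0.75) = 0.972955
SE = 1/√(n−3) = 1/√185 = 0.073521
z = (z_r − z_0)/SE = (0.458670 − 0.972955) / 0.073521 = -0.514285 / 0.073521 = -6.995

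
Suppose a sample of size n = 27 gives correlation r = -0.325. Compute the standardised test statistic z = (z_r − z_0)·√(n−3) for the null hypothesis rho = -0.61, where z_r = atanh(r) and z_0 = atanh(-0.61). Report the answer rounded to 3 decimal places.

1.821

z_r = atanh(-0.325) = -0.337228,  z_0 = atanh(-0.61) = -0.708921
SE = 1/√(n−3) = 1/√24 = 0.204124
z = (z_r − z_0)/SE = (-0.337228 − (-0.708921)) / 0.204124 = 0.371693 / 0.204124 = 1.821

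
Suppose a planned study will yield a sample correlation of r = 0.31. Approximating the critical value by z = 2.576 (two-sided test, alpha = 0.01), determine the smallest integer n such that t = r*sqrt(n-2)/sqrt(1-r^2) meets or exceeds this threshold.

65

Need r·√(n−2)/√(1−r²) ≥ 2.576
√(n−2) ≥ 2.576·√(1−0.0961) / 0.31 = 2.576·0.950737 / 0.31 = 7.9003
n−2 ≥ 62.4147  ⇒  n ≥ 64.4147
Smallest integer n = 65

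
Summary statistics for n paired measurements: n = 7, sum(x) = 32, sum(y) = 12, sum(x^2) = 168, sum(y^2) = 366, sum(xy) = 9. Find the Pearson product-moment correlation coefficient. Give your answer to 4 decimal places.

-0.5295

Numerator: nΣxy − (Σx)(Σy) = 7·9 − (32)(12) = -321
Denominator: √[(nΣx²−(Σx)²)(nΣy²−(Σy)²)]
  nΣx²−(Σx)² = 7·168 − 1024 = 152;  nΣy²−(Σy)² = 7·366 − 144 = 2418
  √(152·2418) = √367536 = 606.2475
r = -321 / 606.2475 = -0.5295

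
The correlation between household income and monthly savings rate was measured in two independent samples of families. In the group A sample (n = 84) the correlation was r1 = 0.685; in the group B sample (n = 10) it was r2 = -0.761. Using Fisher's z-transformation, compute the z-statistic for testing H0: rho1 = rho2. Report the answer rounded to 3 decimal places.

Fisher z-transforms: z1 = atanh(0.685) = 0.838474, z2 = atanh(-0.761) = -0.998587; difference d = 1.837061
Var(d) = 1/81 + 1/7 = 0.0123457 + 0.1428571 = 0.1552028
z = d/√Var(d) = 1.837061 / √0.1552028 = 1.837061 / 0.393958 = 4.663

4.663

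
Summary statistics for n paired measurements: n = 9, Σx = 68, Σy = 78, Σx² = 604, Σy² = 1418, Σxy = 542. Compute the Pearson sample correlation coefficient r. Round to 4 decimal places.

S_xy = nΣxy − ΣxΣy = 9·542 − 68·78 = 4878 − 5304 = -426
S_xx = nΣx² − (Σx)² = 9·604 − 68² = 5436 − 4624 = 812
S_yy = nΣy² − (Σy)² = 9·1418 − 78² = 12762 − 6084 = 6678
r = S_xy / √(S_xx·S_yy) = -426 / √(812·6678) = -426 / √5422536 = -426 / 2328.6339 = -0.1829

-0.1829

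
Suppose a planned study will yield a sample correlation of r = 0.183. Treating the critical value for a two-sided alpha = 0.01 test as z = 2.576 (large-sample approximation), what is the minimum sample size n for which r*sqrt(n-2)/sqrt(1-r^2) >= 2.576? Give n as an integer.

Need r·√(n−2)/√(1−r²) ≥ 2.576
√(n−2) ≥ 2.576·√(1−0.033489) / 0.183 = 2.576·0.983113 / 0.183 = 13.8388
n−2 ≥ 191.5124  ⇒  n ≥ 193.5124
Smallest integer n = 194

194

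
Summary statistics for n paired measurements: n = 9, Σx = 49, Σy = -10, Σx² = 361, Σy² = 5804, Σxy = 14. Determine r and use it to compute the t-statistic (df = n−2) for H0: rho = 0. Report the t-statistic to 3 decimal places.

0.246

Numerator: nΣxy − (Σx)(Σy) = 9·14 − (49)(-10) = 616
Denominator: √[(nΣx²−(Σx)²)(nΣy²−(Σy)²)]
  nΣx²−(Σx)² = 9·361 − 2401 = 848;  nΣy²−(Σy)² = 9·5804 − 100 = 52136
  √(848·52136) = √44211328 = 6649.1599
r = 616 / 6649.1599 = 0.0926
t = r·√(n−2)/√(1−r²) = 0.0926·√7 / √(1−0.008575) = 0.244997 / 0.995703 = 0.246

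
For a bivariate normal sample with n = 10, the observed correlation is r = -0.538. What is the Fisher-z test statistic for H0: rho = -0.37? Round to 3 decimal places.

-0.563

Fisher z: atanh(-0.538) = -0.601337, atanh(-0.37) = -0.388423
z = (z_r − z_0)·√(n−3) = (-0.601337 − (-0.388423))·√7 = -0.212914 · 2.645751 = -0.563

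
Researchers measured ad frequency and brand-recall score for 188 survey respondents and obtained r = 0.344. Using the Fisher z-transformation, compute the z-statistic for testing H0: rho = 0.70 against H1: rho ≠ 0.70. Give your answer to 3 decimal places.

-6.919

Fisher z: atanh(0.344) = 0.358622, atanh(0.70) = 0.867301
z = (z_r − z_0)·√(n−3) = (0.358622 − 0.867301)·√185 = -0.508679 · 13.601471 = -6.919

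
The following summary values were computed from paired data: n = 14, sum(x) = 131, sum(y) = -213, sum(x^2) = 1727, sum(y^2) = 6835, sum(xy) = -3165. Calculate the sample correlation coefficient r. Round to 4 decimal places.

Numerator: nΣxy − (Σx)(Σy) = 14·(-3165) − (131)(-213) = -16407
Denominator: √[(nΣx²−(Σx)²)(nΣy²−(Σy)²)]
  nΣx²−(Σx)² = 14·1727 − 17161 = 7017;  nΣy²−(Σy)² = 14·6835 − 45369 = 50321
  √(7017·50321) = √353102457 = 18791.0206
r = -16407 / 18791.0206 = -0.8731

-0.8731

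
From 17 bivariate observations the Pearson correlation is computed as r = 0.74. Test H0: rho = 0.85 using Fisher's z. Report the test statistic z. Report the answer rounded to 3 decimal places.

-1.144

z_r = atanh(0.74) = 0.950479,  z_0 = atanh(0.85) = 1.256153
SE = 1/√(n−3) = 1/√14 = 0.267261
z = (z_r − z_0)/SE = (0.950479 − 1.256153) / 0.267261 = -0.305674 / 0.267261 = -1.144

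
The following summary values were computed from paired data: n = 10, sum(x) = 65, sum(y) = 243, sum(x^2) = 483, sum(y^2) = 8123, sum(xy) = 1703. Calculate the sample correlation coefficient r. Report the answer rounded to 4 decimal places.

0.3371

Numerator: nΣxy − (Σx)(Σy) = 10·1703 − (65)(243) = 1235
Denominator: √[(nΣx²−(Σx)²)(nΣy²−(Σy)²)]
  nΣx²−(Σx)² = 10·483 − 4225 = 605;  nΣy²−(Σy)² = 10·8123 − 59049 = 22181
  √(605·22181) = √13419505 = 3663.2643
r = 1235 / 3663.2643 = 0.3371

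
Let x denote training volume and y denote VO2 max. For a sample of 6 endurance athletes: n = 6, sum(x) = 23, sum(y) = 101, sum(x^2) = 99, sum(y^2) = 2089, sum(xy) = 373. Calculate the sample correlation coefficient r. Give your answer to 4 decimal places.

S_xy = nΣxy − ΣxΣy = 6·373 − 23·101 = 2238 − 2323 = -85
S_xx = nΣx² − (Σx)² = 6·99 − 23² = 594 − 529 = 65
S_yy = nΣy² − (Σy)² = 6·2089 − 101² = 12534 − 10201 = 2333
r = S_xy / √(S_xx·S_yy) = -85 / √(65·2333) = -85 / √151645 = -85 / 389.4162 = -0.2183

-0.2183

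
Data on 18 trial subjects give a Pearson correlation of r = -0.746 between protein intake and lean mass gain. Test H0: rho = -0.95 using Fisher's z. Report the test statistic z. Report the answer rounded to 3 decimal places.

z_r = atanh(-0.746) = -0.963874,  z_0 = atanh(-0.95) = -1.831781
SE = 1/√(n−3) = 1/√15 = 0.258199
z = (z_r − z_0)/SE = (-0.963874 − (-1.831781)) / 0.258199 = 0.867907 / 0.258199 = 3.361

3.361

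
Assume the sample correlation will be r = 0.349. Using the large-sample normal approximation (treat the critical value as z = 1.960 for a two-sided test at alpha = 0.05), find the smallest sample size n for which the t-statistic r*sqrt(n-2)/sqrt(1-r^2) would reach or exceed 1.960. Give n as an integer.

30

Need r·√(n−2)/√(1−r²) ≥ 1.960
√(n−2) ≥ 1.960·√(1−0.121801) / 0.349 = 1.960·0.937123 / 0.349 = 5.2629
n−2 ≥ 27.6981  ⇒  n ≥ 29.6981
Smallest integer n = 30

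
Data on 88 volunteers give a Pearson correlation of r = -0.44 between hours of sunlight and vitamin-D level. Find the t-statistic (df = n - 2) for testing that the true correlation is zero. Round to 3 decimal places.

-4.544

1 − r² = 1 − 0.1936 = 0.8064;  √(1−r²) = 0.897998
√(n−2) = √86 = 9.273618
t = r·√(n−2)/√(1−r²) = -0.44 · 9.273618 / 0.897998 = -4.544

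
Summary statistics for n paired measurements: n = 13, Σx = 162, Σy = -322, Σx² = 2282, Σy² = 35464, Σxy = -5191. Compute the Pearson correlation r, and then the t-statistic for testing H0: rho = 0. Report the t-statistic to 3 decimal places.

S_xy = nΣxy − ΣxΣy = 13·(-5191) − 162·(-322) = -67483 − (-52164) = -15319
S_xx = nΣx² − (Σx)² = 13·2282 − 162² = 29666 − 26244 = 3422
S_yy = nΣy² − (Σy)² = 13·35464 − (-322)² = 461032 − 103684 = 357348
r = S_xy / √(S_xx·S_yy) = -15319 / √(3422·357348) = -15319 / √1222844856 = -15319 / 34969.1987 = -0.4381
t = r·√(n−2)/√(1−r²) = -0.4381·√11 / √(1−0.191932) = -1.453013 / 0.898926 = -1.616

-1.616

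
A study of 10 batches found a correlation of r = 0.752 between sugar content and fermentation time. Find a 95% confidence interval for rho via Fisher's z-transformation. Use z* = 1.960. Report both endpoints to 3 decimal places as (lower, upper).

Fisher z: z_r = atanh(r) = ½·ln((1+0.752)/(1−0.752)) = 0.977542
SE(z) = 1/√(n−3) = 1/√7 = 0.377964
95% ⇒ z* = 1.960; margin = 1.960·0.377964 = 0.740809
CI on z-scale: (0.236733, 1.718351)
Back-transform: tanh(0.236733) = 0.232408, tanh(1.718351) = 0.937664

(0.232, 0.938)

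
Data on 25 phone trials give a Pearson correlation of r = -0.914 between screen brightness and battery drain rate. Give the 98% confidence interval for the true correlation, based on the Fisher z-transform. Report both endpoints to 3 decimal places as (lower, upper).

(-0.967, -0.784)

Fisher z: z_r = atanh(r) = ½·ln((1+(-0.914))/(1−(-0.914))) = -1.551302
SE(z) = 1/√(n−3) = 1/√22 = 0.213201
98% ⇒ z* = 2.326; margin = 2.326·0.213201 = 0.495906
CI on z-scale: (-2.047208, -1.055396)
Back-transform: tanh(-2.047208) = -0.967215, tanh(-1.055396) = -0.783895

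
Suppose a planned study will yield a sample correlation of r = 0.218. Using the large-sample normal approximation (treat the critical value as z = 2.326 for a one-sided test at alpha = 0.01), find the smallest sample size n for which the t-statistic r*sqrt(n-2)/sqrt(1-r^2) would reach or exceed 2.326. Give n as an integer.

Need r·√(n−2)/√(1−r²) ≥ 2.326
√(n−2) ≥ 2.326·√(1−0.047524) / 0.218 = 2.326·0.975949 / 0.218 = 10.4131
n−2 ≥ 108.4327  ⇒  n ≥ 110.4327
Smallest integer n = 111

111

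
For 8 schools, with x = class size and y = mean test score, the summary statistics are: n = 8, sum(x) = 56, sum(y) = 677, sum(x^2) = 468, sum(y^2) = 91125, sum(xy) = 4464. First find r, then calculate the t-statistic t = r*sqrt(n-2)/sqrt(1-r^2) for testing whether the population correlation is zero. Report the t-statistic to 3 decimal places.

S_xy = nΣxy − ΣxΣy = 8·4464 − 56·677 = 35712 − 37912 = -2200
S_xx = nΣx² − (Σx)² = 8·468 − 56² = 3744 − 3136 = 608
S_yy = nΣy² − (Σy)² = 8·91125 − 677² = 729000 − 458329 = 270671
r = S_xy / √(S_xx·S_yy) = -2200 / √(608·270671) = -2200 / √164567968 = -2200 / 12828.4047 = -0.1715
t = r·√(n−2)/√(1−r²) = -0.1715·√6 / √(1−0.029412) = -0.420087 / 0.985184 = -0.426

-0.426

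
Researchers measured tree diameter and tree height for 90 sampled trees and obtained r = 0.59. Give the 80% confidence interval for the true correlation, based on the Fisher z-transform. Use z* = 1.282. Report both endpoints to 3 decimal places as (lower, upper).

(0.493, 0.672)

z_r = atanh(0.59) = 0.677666;  SE = 1/√(n−3) = 1/√87 = 0.107211
z-limits: 0.677666 ± 1.282·0.107211 = 0.677666 ± 0.137445 = [0.540221, 0.815111]
ρ-limits: (tanh 0.540221, tanh 0.815111) = (0.493, 0.672)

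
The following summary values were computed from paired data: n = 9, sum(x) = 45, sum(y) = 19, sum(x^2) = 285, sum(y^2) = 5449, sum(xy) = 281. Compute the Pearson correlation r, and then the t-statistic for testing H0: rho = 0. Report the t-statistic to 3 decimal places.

0.914

Numerator: nΣxy − (Σx)(Σy) = 9·281 − (45)(19) = 1674
Denominator: √[(nΣx²−(Σx)²)(nΣy²−(Σy)²)]
  nΣx²−(Σx)² = 9·285 − 2025 = 540;  nΣy²−(Σy)² = 9·5449 − 361 = 48680
  √(540·48680) = √26287200 = 5127.1044
r = 1674 / 5127.1044 = 0.3265
t = r·√(n−2)/√(1−r²) = 0.3265·√7 / √(1−0.106602) = 0.863838 / 0.945197 = 0.914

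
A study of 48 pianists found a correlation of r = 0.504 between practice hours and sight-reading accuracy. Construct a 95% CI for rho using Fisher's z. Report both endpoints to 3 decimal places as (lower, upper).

z_r = atanh(0.504) = 0.554654;  SE = 1/√(n−3) = 1/√45 = 0.149071
z-limits: 0.554654 ± 1.960·0.149071 = 0.554654 ± 0.292179 = [0.262475, 0.846833]
ρ-limits: (tanh 0.262475, tanh 0.846833) = (0.257, 0.689)

(0.257, 0.689)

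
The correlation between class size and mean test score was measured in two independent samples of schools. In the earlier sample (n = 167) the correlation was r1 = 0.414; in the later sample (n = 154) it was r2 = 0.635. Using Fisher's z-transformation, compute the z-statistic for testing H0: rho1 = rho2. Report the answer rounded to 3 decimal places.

-2.743

z1 = atanh(0.414) = 0.440429,  z2 = atanh(0.635) = 0.749750
SE = √(1/(n1−3) + 1/(n2−3)) = √(1/164 + 1/151) = √(0.0060976 + 0.0066225) = √0.0127201 = 0.112783
z = (z1 − z2)/SE = (0.440429 − 0.749750) / 0.112783 = -0.309321 / 0.112783 = -2.743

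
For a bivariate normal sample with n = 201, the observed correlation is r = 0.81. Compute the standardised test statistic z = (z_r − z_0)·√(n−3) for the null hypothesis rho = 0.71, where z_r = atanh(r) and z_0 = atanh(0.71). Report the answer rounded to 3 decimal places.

z_r = atanh(0.81) = 1.127029,  z_0 = atanh(0.71) = 0.887184
SE = 1/√(n−3) = 1/√198 = 0.071067
z = (z_r − z_0)/SE = (1.127029 − 0.887184) / 0.071067 = 0.239845 / 0.071067 = 3.375

3.375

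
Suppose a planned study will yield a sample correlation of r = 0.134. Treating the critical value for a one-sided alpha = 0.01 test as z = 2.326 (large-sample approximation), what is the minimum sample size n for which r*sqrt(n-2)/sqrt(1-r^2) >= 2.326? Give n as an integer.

298

r√(n−2)/√(1−r²) ≥ 2.326  ⇔  n−2 ≥ (2.326)²·(1−r²)/r²
(1−r²)/r² = (1−0.017956)/0.017956 = 54.6917
n ≥ 2 + 5.410276·54.6917 = 2 + 295.8972 = 297.8972
⌈297.8972⌉ = 298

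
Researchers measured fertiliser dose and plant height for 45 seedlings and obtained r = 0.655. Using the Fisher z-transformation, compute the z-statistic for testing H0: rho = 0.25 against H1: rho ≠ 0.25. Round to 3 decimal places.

3.426

z_r = atanh(0.655) = 0.784006,  z_0 = atanh(0.25) = 0.255413
SE = 1/√(n−3) = 1/√42 = 0.154303
z = (z_r − z_0)/SE = (0.784006 − 0.255413) / 0.154303 = 0.528593 / 0.154303 = 3.426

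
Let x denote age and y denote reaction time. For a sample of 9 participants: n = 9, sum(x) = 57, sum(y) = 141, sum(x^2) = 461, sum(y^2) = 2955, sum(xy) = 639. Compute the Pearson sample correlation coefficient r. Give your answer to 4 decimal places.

-0.9300

Numerator: nΣxy − (Σx)(Σy) = 9·639 − (57)(141) = -2286
Denominator: √[(nΣx²−(Σx)²)(nΣy²−(Σy)²)]
  nΣx²−(Σx)² = 9·461 − 3249 = 900;  nΣy²−(Σy)² = 9·2955 − 19881 = 6714
  √(900·6714) = √6042600 = 2458.1701
r = -2286 / 2458.1701 = -0.9300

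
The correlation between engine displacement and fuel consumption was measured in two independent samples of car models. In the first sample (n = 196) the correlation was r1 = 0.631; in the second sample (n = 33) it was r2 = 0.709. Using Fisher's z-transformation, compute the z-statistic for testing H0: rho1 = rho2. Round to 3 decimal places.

-0.724

z1 = atanh(0.631) = 0.743076,  z2 = atanh(0.709) = 0.885170
SE = √(1/(n1−3) + 1/(n2−3)) = √(1/193 + 1/30) = √(0.0051813 + 0.0333333) = √0.0385146 = 0.196251
z = (z1 − z2)/SE = (0.743076 − 0.885170) / 0.196251 = -0.142094 / 0.196251 = -0.724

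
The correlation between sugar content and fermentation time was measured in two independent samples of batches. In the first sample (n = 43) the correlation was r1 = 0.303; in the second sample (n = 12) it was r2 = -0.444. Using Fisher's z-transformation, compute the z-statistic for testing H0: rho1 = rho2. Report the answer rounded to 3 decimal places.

z1 = atanh(0.303) = 0.312820,  z2 = atanh(-0.444) = -0.477202
SE = √(1/(n1−3) + 1/(n2−3)) = √(1/40 + 1/9) = √(0.0250000 + 0.1111111) = √0.1361111 = 0.368932
z = (z1 − z2)/SE = (0.312820 − (-0.477202)) / 0.368932 = 0.790022 / 0.368932 = 2.141

2.141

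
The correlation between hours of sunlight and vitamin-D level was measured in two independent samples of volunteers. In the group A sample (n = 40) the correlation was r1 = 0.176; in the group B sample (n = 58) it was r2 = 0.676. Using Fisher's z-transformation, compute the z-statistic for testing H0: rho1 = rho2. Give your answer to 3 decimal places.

Fisher z-transforms: z1 = atanh(0.176) = 0.177852, z2 = atanh(0.676) = 0.821711; difference d = -0.643859
Var(d) = 1/37 + 1/55 = 0.0270270 + 0.0181818 = 0.0452088
z = d/√Var(d) = -0.643859 / √0.0452088 = -0.643859 / 0.212624 = -3.028

-3.028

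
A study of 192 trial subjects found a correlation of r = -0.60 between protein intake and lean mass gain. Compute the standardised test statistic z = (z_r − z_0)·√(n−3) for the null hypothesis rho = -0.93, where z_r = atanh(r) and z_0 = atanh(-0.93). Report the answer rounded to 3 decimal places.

Fisher z: atanh(-0.60) = -0.693147, atanh(-0.93) = -1.658390
z = (z_r − z_0)·√(n−3) = (-0.693147 − (-1.658390))·√189 = 0.965243 · 13.747727 = 13.270

13.270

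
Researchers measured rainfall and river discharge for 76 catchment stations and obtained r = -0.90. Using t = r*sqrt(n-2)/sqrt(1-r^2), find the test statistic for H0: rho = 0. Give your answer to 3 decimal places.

-17.762

t = r·√(n−2) / √(1−r²) with r = -0.90, n = 76
  = -0.90·√74 / √(1 − 0.8100)
  = -0.90·8.602325 / 0.435890
  = -7.742093 / 0.435890 = -17.762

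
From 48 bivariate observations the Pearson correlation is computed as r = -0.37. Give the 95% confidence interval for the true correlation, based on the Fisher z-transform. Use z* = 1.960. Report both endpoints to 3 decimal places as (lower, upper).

Fisher z: z_r = atanh(r) = ½·ln((1+(-0.37))/(1−(-0.37))) = -0.388423
SE(z) = 1/√(n−3) = 1/√45 = 0.149071
95% ⇒ z* = 1.960; margin = 1.960·0.149071 = 0.292179
CI on z-scale: (-0.680602, -0.096244)
Back-transform: tanh(-0.680602) = -0.591911, tanh(-0.096244) = -0.095948

(-0.592, -0.096)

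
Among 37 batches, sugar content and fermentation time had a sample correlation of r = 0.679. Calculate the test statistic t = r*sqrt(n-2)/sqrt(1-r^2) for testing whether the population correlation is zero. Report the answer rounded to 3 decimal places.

t = r·√(n−2) / √(1−r²) with r = 0.679, n = 37
  = 0.679·√35 / √(1 − 0.461041)
  = 0.679·5.916080 / 0.734138
  = 4.017018 / 0.734138 = 5.472

5.472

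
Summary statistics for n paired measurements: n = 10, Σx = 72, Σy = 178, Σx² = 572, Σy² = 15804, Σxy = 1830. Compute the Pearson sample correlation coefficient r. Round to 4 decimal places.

Numerator: nΣxy − (Σx)(Σy) = 10·1830 − (72)(178) = 5484
Denominator: √[(nΣx²−(Σx)²)(nΣy²−(Σy)²)]
  nΣx²−(Σx)² = 10·572 − 5184 = 536;  nΣy²−(Σy)² = 10·15804 − 31684 = 126356
  √(536·126356) = √67726816 = 8229.6304
r = 5484 / 8229.6304 = 0.6664

0.6664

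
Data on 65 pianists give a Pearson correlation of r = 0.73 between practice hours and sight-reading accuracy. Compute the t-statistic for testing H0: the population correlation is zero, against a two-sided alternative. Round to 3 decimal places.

8.478

1 − r² = 1 − 0.5329 = 0.4671;  √(1−r²) = 0.683447
√(n−2) = √63 = 7.937254
t = r·√(n−2)/√(1−r²) = 0.73 · 7.937254 / 0.683447 = 8.478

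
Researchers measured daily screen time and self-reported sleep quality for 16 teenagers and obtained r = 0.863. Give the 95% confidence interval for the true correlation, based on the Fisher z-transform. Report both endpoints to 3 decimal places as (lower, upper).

(0.642, 0.952)

z_r = atanh(0.863) = 1.304981;  SE = 1/√(n−3) = 1/√13 = 0.277350
z-limits: 1.304981 ± 1.960·0.277350 = 1.304981 ± 0.543606 = [0.761375, 1.848587]
ρ-limits: (tanh 0.761375, tanh 1.848587) = (0.642, 0.952)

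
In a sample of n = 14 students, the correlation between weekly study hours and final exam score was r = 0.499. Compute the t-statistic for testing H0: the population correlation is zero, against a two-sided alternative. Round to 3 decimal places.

1 − r² = 1 − 0.249001 = 0.750999;  √(1−r²) = 0.866602
√(n−2) = √12 = 3.464102
t = r·√(n−2)/√(1−r²) = 0.499 · 3.464102 / 0.866602 = 1.995

1.995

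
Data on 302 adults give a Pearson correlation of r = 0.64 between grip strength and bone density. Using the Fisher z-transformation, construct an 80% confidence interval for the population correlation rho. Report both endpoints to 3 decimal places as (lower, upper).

z_r = atanh(0.64) = 0.758174;  SE = 1/√(n−3) = 1/√299 = 0.057831
z-limits: 0.758174 ± 1.282·0.057831 = 0.758174 ± 0.074139 = [0.684035, 0.832313]
ρ-limits: (tanh 0.684035, tanh 0.832313) = (0.594, 0.682)

(0.594, 0.682)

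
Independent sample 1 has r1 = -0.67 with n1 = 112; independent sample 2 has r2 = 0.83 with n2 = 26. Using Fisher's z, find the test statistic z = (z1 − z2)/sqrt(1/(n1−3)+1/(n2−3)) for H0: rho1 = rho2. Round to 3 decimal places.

-8.711

z1 = atanh(-0.67) = -0.810743,  z2 = atanh(0.83) = 1.188136
SE = √(1/(n1−3) + 1/(n2−3)) = √(1/109 + 1/23) = √(0.0091743 + 0.0434783) = √0.0526526 = 0.229462
z = (z1 − z2)/SE = (-0.810743 − 1.188136) / 0.229462 = -1.998879 / 0.229462 = -8.711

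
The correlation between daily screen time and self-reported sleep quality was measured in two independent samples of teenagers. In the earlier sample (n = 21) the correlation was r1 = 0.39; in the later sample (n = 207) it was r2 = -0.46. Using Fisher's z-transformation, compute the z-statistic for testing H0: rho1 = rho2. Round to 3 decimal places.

Fisher z-transforms: z1 = atanh(0.39) = 0.411800, z2 = atanh(-0.46) = -0.497311; difference d = 0.909111
Var(d) = 1/18 + 1/204 = 0.0555556 + 0.0049020 = 0.0604576
z = d/√Var(d) = 0.909111 / √0.0604576 = 0.909111 / 0.245881 = 3.697

3.697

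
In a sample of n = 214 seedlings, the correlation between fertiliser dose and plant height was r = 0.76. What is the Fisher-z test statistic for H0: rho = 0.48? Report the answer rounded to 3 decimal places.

6.874

z_r = atanh(0.76) = 0.996215,  z_0 = atanh(0.48) = 0.522984
SE = 1/√(n−3) = 1/√211 = 0.068843
z = (z_r − z_0)/SE = (0.996215 − 0.522984) / 0.068843 = 0.473231 / 0.068843 = 6.874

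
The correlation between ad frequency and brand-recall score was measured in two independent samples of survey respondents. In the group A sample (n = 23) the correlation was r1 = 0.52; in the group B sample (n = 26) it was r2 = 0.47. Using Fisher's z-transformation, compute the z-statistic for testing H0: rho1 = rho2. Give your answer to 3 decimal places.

0.217

z1 = atanh(0.52) = 0.576340,  z2 = atanh(0.47) = 0.510070
SE = √(1/(n1−3) + 1/(n2−3)) = √(1/20 + 1/23) = √(0.0500000 + 0.0434783) = √0.0934783 = 0.305742
z = (z1 − z2)/SE = (0.576340 − 0.510070) / 0.305742 = 0.066270 / 0.305742 = 0.217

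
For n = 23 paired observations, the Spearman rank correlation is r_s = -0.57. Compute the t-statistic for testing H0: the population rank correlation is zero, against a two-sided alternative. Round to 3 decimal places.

t = r_s·√(n−2) / √(1−r_s²) with r_s = -0.57, n = 23
  = -0.57·√21 / √(1 − 0.3249)
  = -0.57·4.582576 / 0.821645
  = -2.612068 / 0.821645 = -3.179

-3.179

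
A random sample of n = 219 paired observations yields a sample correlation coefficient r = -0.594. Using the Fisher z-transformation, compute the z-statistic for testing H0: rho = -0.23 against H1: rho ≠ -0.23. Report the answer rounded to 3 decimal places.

-6.608

Fisher z: atanh(-0.594) = -0.683824, atanh(-0.23) = -0.234189
z = (z_r − z_0)·√(n−3) = (-0.683824 − (-0.234189))·√216 = -0.449635 · 14.696938 = -6.608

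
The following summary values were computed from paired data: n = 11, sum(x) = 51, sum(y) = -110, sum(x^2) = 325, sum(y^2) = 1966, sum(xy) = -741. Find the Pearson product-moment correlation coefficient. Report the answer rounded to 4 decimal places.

S_xy = nΣxy − ΣxΣy = 11·(-741) − 51·(-110) = -8151 − (-5610) = -2541
S_xx = nΣx² − (Σx)² = 11·325 − 51² = 3575 − 2601 = 974
S_yy = nΣy² − (Σy)² = 11·1966 − (-110)² = 21626 − 12100 = 9526
r = S_xy / √(S_xx·S_yy) = -2541 / √(974·9526) = -2541 / √9278324 = -2541 / 3046.0341 = -0.8342

-0.8342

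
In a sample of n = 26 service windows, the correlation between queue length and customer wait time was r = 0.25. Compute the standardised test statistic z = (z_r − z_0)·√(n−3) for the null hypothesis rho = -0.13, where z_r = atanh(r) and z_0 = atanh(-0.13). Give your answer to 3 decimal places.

1.852

z_r = atanh(0.25) = 0.255413,  z_0 = atanh(-0.13) = -0.130740
SE = 1/√(n−3) = 1/√23 = 0.208514
z = (z_r − z_0)/SE = (0.255413 − (-0.130740)) / 0.208514 = 0.386153 / 0.208514 = 1.852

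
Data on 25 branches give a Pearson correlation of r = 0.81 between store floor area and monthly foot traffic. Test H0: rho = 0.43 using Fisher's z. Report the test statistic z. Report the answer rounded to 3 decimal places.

z_r = atanh(0.81) = 1.127029,  z_0 = atanh(0.43) = 0.459897
SE = 1/√(n−3) = 1/√22 = 0.213201
z = (z_r − z_0)/SE = (1.127029 − 0.459897) / 0.213201 = 0.667132 / 0.213201 = 3.129

3.129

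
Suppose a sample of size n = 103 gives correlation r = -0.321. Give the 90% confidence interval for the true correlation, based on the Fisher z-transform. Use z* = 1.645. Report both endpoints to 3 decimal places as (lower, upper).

(-0.460, -0.167)

z_r = atanh(-0.321) = -0.332762;  SE = 1/√(n−3) = 1/√100 = 0.100000
z-limits: -0.332762 ± 1.645·0.100000 = -0.332762 ± 0.164500 = [-0.497262, -0.168262]
ρ-limits: (tanh -0.497262, tanh -0.168262) = (-0.460, -0.167)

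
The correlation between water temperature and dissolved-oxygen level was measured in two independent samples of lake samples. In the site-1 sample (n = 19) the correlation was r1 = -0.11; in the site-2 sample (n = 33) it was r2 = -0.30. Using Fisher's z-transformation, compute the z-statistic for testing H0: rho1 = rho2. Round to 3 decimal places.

0.643

Fisher z-transforms: z1 = atanh(-0.11) = -0.110447, z2 = atanh(-0.30) = -0.309520; difference d = 0.199073
Var(d) = 1/16 + 1/30 = 0.0625000 + 0.0333333 = 0.0958333
z = d/√Var(d) = 0.199073 / √0.0958333 = 0.199073 / 0.309570 = 0.643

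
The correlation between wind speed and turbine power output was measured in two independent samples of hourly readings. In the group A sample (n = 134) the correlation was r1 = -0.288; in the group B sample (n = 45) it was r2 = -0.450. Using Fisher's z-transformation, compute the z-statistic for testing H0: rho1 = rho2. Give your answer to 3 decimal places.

1.062

z1 = atanh(-0.288) = -0.296384,  z2 = atanh(-0.450) = -0.484700
SE = √(1/(n1−3) + 1/(n2−3)) = √(1/131 + 1/42) = √(0.0076336 + 0.0238095) = √0.0314431 = 0.177322
z = (z1 − z2)/SE = (-0.296384 − (-0.484700)) / 0.177322 = 0.188316 / 0.177322 = 1.062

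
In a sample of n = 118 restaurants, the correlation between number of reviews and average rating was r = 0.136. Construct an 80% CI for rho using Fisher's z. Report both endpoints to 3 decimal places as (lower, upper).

z_r = atanh(0.136) = 0.136848;  SE = 1/√(n−3) = 1/√115 = 0.093250
z-limits: 0.136848 ± 1.282·0.093250 = 0.136848 ± 0.119546 = [0.017302, 0.256394]
ρ-limits: (tanh 0.017302, tanh 0.256394) = (0.017, 0.251)

(0.017, 0.251)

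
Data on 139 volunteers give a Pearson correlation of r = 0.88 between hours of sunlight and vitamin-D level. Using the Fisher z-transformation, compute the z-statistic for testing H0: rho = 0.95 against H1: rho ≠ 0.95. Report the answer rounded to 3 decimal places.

-5.318

z_r = atanh(0.88) = 1.375768,  z_0 = atanh(0.95) = 1.831781
SE = 1/√(n−3) = 1/√136 = 0.085749
z = (z_r − z_0)/SE = (1.375768 − 1.831781) / 0.085749 = -0.456013 / 0.085749 = -5.318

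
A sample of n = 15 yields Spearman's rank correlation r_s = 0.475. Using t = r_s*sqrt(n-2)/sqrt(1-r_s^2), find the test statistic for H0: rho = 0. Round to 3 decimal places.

1 − r_s² = 1 − 0.225625 = 0.774375;  √(1−r_s²) = 0.879986
√(n−2) = √13 = 3.605551
t = r_s·√(n−2)/√(1−r_s²) = 0.475 · 3.605551 / 0.879986 = 1.946

1.946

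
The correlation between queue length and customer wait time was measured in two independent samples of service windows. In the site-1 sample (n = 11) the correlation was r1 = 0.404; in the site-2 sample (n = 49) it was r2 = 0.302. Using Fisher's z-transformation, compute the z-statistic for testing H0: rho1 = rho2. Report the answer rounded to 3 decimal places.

z1 = atanh(0.404) = 0.428420,  z2 = atanh(0.302) = 0.311719
SE = √(1/(n1−3) + 1/(n2−3)) = √(1/8 + 1/46) = √(0.1250000 + 0.0217391) = √0.1467391 = 0.383065
z = (z1 − z2)/SE = (0.428420 − 0.311719) / 0.383065 = 0.116701 / 0.383065 = 0.305

0.305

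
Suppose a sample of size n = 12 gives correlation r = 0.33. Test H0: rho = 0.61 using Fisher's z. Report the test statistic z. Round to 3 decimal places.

z_r = atanh(0.33) = 0.342828,  z_0 = atanh(0.61) = 0.708921
SE = 1/√(n−3) = 1/√9 = 0.333333
z = (z_r − z_0)/SE = (0.342828 − 0.708921) / 0.333333 = -0.366093 / 0.333333 = -1.098

-1.098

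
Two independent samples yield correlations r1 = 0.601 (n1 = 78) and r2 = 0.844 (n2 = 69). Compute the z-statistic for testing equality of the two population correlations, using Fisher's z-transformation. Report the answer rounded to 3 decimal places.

-3.201

Fisher z-transforms: z1 = atanh(0.601) = 0.694711, z2 = atanh(0.844) = 1.234918; difference d = -0.540207
Var(d) = 1/75 + 1/66 = 0.0133333 + 0.0151515 = 0.0284848
z = d/√Var(d) = -0.540207 / √0.0284848 = -0.540207 / 0.168774 = -3.201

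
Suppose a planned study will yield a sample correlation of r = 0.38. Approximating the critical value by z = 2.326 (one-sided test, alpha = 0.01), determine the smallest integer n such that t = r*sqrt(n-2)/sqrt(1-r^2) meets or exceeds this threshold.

r√(n−2)/√(1−r²) ≥ 2.326  ⇔  n−2 ≥ (2.326)²·(1−r²)/r²
(1−r²)/r² = (1−0.1444)/0.1444 = 5.9252
n ≥ 2 + 5.410276·5.9252 = 2 + 32.0570 = 34.0570
⌈34.0570⌉ = 35

35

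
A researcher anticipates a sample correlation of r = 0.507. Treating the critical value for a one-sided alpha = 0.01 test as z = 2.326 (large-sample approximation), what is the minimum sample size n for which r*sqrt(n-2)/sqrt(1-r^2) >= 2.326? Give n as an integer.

Need r·√(n−2)/√(1−r²) ≥ 2.326
√(n−2) ≥ 2.326·√(1−0.257049) / 0.507 = 2.326·0.861946 / 0.507 = 3.9544
n−2 ≥ 15.6373  ⇒  n ≥ 17.6373
Smallest integer n = 18

18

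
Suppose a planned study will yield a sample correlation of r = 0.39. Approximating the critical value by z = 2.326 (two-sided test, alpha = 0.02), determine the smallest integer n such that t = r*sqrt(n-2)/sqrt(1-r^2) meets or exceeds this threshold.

Need r·√(n−2)/√(1−r²) ≥ 2.326
√(n−2) ≥ 2.326·√(1−0.1521) / 0.39 = 2.326·0.920815 / 0.39 = 5.4918
n−2 ≥ 30.1599  ⇒  n ≥ 32.1599
Smallest integer n = 33

33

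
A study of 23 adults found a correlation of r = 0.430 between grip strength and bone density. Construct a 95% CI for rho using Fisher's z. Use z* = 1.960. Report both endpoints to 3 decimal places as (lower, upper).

(0.022, 0.715)

z_r = atanh(0.430) = 0.459897;  SE = 1/√(n−3) = 1/√20 = 0.223607
z-limits: 0.459897 ± 1.960·0.223607 = 0.459897 ± 0.438270 = [0.021627, 0.898167]
ρ-limits: (tanh 0.021627, tanh 0.898167) = (0.022, 0.715)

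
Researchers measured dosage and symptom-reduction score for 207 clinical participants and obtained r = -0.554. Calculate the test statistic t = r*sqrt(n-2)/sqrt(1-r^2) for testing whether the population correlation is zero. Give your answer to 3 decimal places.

-9.528

t = r·√(n−2) / √(1−r²) with r = -0.554, n = 207
  = -0.554·√205 / √(1 − 0.306916)
  = -0.554·14.317821 / 0.832517
  = -7.932073 / 0.832517 = -9.528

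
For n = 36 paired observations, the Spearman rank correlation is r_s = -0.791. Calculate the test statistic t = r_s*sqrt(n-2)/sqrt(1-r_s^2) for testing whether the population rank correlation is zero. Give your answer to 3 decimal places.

1 − r_s² = 1 − 0.625681 = 0.374319;  √(1−r_s²) = 0.611816
√(n−2) = √34 = 5.830952
t = r_s·√(n−2)/√(1−r_s²) = -0.791 · 5.830952 / 0.611816 = -7.539

-7.539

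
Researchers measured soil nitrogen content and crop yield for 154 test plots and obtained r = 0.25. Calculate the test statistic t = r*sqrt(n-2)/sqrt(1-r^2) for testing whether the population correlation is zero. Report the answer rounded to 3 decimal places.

3.183

1 − r² = 1 − 0.0625 = 0.9375;  √(1−r²) = 0.968246
√(n−2) = √152 = 12.328828
t = r·√(n−2)/√(1−r²) = 0.25 · 12.328828 / 0.968246 = 3.183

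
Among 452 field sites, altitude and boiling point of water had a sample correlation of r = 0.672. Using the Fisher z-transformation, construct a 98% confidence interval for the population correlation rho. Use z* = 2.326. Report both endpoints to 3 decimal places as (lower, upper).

Fisher z: z_r = atanh(r) = ½·ln((1+0.672)/(1−0.672)) = 0.814381
SE(z) = 1/√(n−3) = 1/√449 = 0.047193
98% ⇒ z* = 2.326; margin = 2.326·0.047193 = 0.109771
CI on z-scale: (0.704610, 0.924152)
Back-transform: tanh(0.704610) = 0.607286, tanh(0.924152) = 0.727856

(0.607, 0.728)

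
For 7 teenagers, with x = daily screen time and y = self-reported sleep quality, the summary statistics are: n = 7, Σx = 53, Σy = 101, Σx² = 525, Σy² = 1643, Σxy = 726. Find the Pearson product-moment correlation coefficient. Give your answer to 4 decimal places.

Numerator: nΣxy − (Σx)(Σy) = 7·726 − (53)(101) = -271
Denominator: √[(nΣx²−(Σx)²)(nΣy²−(Σy)²)]
  nΣx²−(Σx)² = 7·525 − 2809 = 866;  nΣy²−(Σy)² = 7·1643 − 10201 = 1300
  √(866·1300) = √1125800 = 1061.0372
r = -271 / 1061.0372 = -0.2554

-0.2554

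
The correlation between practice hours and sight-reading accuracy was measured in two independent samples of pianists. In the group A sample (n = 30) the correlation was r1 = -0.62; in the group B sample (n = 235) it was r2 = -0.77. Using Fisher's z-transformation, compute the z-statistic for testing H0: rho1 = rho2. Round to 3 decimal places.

1.452

z1 = atanh(-0.62) = -0.725005,  z2 = atanh(-0.77) = -1.020328
SE = √(1/(n1−3) + 1/(n2−3)) = √(1/27 + 1/232) = √(0.0370370 + 0.0043103) = √0.0413473 = 0.203340
z = (z1 − z2)/SE = (-0.725005 − (-1.020328)) / 0.203340 = 0.295323 / 0.203340 = 1.452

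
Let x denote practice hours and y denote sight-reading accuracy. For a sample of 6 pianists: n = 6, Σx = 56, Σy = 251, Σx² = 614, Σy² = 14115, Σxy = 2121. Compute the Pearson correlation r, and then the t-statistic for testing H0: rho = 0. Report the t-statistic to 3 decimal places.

-0.836

S_xy = nΣxy − ΣxΣy = 6·2121 − 56·251 = 12726 − 14056 = -1330
S_xx = nΣx² − (Σx)² = 6·614 − 56² = 3684 − 3136 = 548
S_yy = nΣy² − (Σy)² = 6·14115 − 251² = 84690 − 63001 = 21689
r = S_xy / √(S_xx·S_yy) = -1330 / √(548·21689) = -1330 / √11885572 = -1330 / 3447.5458 = -0.3858
t = r·√(n−2)/√(1−r²) = -0.3858·√4 / √(1−0.148842) = -0.771600 / 0.922582 = -0.836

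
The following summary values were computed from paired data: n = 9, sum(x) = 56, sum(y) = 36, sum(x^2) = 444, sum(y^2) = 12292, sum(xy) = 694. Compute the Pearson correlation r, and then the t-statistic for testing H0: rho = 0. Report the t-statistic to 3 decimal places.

Numerator: nΣxy − (Σx)(Σy) = 9·694 − (56)(36) = 4230
Denominator: √[(nΣx²−(Σx)²)(nΣy²−(Σy)²)]
  nΣx²−(Σx)² = 9·444 − 3136 = 860;  nΣy²−(Σy)² = 9·12292 − 1296 = 109332
  √(860·109332) = √94025520 = 9696.6757
r = 4230 / 9696.6757 = 0.4362
t = r·√(n−2)/√(1−r²) = 0.4362·√7 / √(1−0.190270) = 1.154077 / 0.899850 = 1.283

1.283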